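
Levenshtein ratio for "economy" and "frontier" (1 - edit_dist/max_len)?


Word 1: "economy" (length 7)
Word 2: "frontier" (length 8)
One optimal edit sequence:
  1. substitute 'e' -> 'f'  (+1)
  2. substitute 'c' -> 'r'  (+1)
  3. keep 'o'
  4. keep 'n'
  5. insert 't'  (+1)
  6. substitute 'o' -> 'i'  (+1)
  7. substitute 'm' -> 'e'  (+1)
  8. substitute 'y' -> 'r'  (+1)
Edit distance = 6
Max length = max(7, 8) = 8
Similarity = 1 - 6/8
= 0.2500


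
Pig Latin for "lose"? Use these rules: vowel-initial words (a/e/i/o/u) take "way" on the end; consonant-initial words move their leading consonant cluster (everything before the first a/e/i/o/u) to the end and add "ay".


Word: "lose"
Starts with consonant(s) → move to end, add 'ay'
Consonant cluster: "l"
Pig Latin = "oselay"


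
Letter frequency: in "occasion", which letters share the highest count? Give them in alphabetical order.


Word: "occasion"
Letter counts:
  'a': 1
  'c': 2
  'i': 1
  'n': 1
  'o': 2
  's': 1
Maximum count = 2
Most frequent = 'c', 'o' (2 times each)


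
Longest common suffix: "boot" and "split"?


Word 1: "boot"
Word 2: "split"
Comparing from end:
  Pos -1: 't' == 't'
  Pos -2: 'o' != 'i' (stop)
LCS = "t" (length 1)


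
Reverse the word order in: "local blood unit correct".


Original: "local blood unit correct"
Words (1..n): local | blood | unit | correct
Reversed (n..1): correct | unit | blood | local
Result = "correct unit blood local"


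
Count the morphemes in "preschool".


Word: "preschool"
Morphemes: pre- / school
Each morpheme carries meaning
= 2 morphemes


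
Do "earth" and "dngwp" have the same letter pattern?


Pattern of "earth": [0, 1, 2, 3, 4]
Pattern of "dngwp": [0, 1, 2, 3, 4]
Patterns match
Same pattern = Yes


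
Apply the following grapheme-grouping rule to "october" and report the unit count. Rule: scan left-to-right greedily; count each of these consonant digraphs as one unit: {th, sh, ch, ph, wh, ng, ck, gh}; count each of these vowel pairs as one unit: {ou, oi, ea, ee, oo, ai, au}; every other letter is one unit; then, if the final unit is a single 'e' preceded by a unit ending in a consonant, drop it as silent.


Word: "october" (7 letters)
Left-to-right scan:
  [1] 'o' (letter)
  [2] 'c' (letter)
  [3] 't' (letter)
  [4] 'o' (letter)
  [5] 'b' (letter)
  [6] 'e' (letter)
  [7] 'r' (letter)
Units from scan: 7
Sound units = 7 units


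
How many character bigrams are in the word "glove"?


Word: "glove" (length 5)
Number of 2-grams = length - 2 + 1 = 5 - 2 + 1
= 4


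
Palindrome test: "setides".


Word: "setides"
Reversed: "sedites"
Forward == Backward? setides != sedites
Palindrome = No


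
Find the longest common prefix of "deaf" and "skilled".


Word 1: "deaf"
Word 2: "skilled"
Comparing from start:
  Pos 0: 'd' != 's' (stop)
LCP = "" (length 0)


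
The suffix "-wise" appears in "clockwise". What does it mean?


Suffix: -wise
Example: clockwise = clock + -wise
Meaning = in the manner of


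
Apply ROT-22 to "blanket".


Word: "blanket"
Shift: 22
Each letter → (letter + shift) mod 26:
  'b' (1) + 22 = 23 → 'x'
  'l' (11) + 22 = 7 → 'h'
  'a' (0) + 22 = 22 → 'w'
  'n' (13) + 22 = 9 → 'j'
  'k' (10) + 22 = 6 → 'g'
  'e' (4) + 22 = 0 → 'a'
  't' (19) + 22 = 15 → 'p'
Result = "xhwjgap"


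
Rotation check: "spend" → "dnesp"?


Word: "spend", Candidate: "dnesp"
Method: check if candidate is substring of word+word
"spendspend" contains "dnesp"? No
Is rotation = No


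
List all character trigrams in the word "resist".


Word: "resist" (length 6)
Number of trigrams = 6 - 3 + 1 = 4
  Position 0: "res"
  Position 1: "esi"
  Position 2: "sis"
  Position 3: "ist"
Trigrams = "res", "esi", "sis", "ist"


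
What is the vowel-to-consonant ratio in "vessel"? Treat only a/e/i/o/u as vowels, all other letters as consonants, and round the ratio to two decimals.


Word: "vessel"
Vowels (a,e,i,o,u): 2
Consonants: 4
Ratio = 2/4
= 0.50


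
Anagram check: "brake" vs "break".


Word 1: "brake" → sorted: abekr
Word 2: "break" → sorted: abekr
Same letters? abekr == abekr
Anagram = Yes


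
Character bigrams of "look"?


Word: "look" (length 4)
Number of bigrams = 4 - 2 + 1 = 3
  Position 0: "lo"
  Position 1: "oo"
  Position 2: "ok"
Bigrams = "lo", "oo", "ok"


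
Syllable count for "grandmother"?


Word: "grandmother"
Syllable breakdown: grand / moth / er
Counting: 3 parts
= 3 syllables


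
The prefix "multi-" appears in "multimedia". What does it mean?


Prefix: multi-
As in: multimedia -> multi- + media
Meaning = many


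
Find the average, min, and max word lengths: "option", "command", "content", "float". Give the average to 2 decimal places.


Lengths: "option"=6, "command"=7, "content"=7, "float"=5
Sum = 25, Count = 4
Average = 25/4 = 6.25
= avg=6.25, min=5, max=7


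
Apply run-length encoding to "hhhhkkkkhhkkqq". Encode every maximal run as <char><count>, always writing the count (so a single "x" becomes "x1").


String: "hhhhkkkkhhkkqq"
Scanning for consecutive runs:
  'h' x 4
  'k' x 4
  'h' x 2
  'k' x 2
  'q' x 2
RLE = "h4k4h2k2q2"


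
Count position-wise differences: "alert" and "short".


Comparing character by character (same length = 5):
  Pos 0: 'a' vs 's' !=
  Pos 1: 'l' vs 'h' !=
  Pos 2: 'e' vs 'o' !=
  Pos 3: 'r' vs 'r' =
  Pos 4: 't' vs 't' =
Hamming distance = 3


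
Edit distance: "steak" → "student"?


Word 1: "steak" (length 5)
Word 2: "student" (length 7)
One optimal edit sequence (insert/delete/substitute each cost 1):
  1. keep 's'
  2. keep 't'
  3. insert 'u'  (+1)
  4. insert 'd'  (+1)
  5. keep 'e'
  6. substitute 'a' -> 'n'  (+1)
  7. substitute 'k' -> 't'  (+1)
Total edit operations: 4
Edit distance = 4


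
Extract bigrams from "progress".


Word: "progress" (length 8)
Number of bigrams = 8 - 2 + 1 = 7
  Position 0: "pr"
  Position 1: "ro"
  Position 2: "og"
  Position 3: "gr"
  Position 4: "re"
  Position 5: "es"
  Position 6: "ss"
Bigrams = "pr", "ro", "og", "gr", "re", "es", "ss"


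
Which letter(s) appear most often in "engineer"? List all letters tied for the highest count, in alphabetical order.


Word: "engineer"
Letter counts:
  'e': 3
  'g': 1
  'i': 1
  'n': 2
  'r': 1
Maximum count = 3
Most frequent = 'e' (3 times each)


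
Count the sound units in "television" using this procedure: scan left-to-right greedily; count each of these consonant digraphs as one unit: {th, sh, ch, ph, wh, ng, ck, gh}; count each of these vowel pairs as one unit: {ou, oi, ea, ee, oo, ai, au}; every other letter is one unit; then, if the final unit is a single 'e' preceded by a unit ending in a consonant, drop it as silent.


Word: "television" (10 letters)
Left-to-right scan:
  1. 't' (letter)
  2. 'e' (letter)
  3. 'l' (letter)
  4. 'e' (letter)
  5. 'v' (letter)
  6. 'i' (letter)
  7. 's' (letter)
  8. 'i' (letter)
  9. 'o' (letter)
  10. 'n' (letter)
Units from scan: 10
Sound units = 10 units


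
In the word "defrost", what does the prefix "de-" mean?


Prefix: de-
Example: defrost = de- + frost
Meaning = remove / reverse


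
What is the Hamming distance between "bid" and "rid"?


Comparing character by character (same length = 3):
  Pos 0: 'b' vs 'r' !=
  Pos 1: 'i' vs 'i' =
  Pos 2: 'd' vs 'd' =
Hamming distance = 1


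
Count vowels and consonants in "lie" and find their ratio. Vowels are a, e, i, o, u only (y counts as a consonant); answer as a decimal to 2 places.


Word: "lie"
Vowels (a,e,i,o,u): 2
Consonants: 1
Ratio = 2/1
= 2.00


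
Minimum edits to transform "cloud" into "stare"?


Word 1: "cloud" (length 5)
Word 2: "stare" (length 5)
One optimal edit sequence (insert/delete/substitute each cost 1):
  1. substitute 'c' -> 's'  (+1)
  2. substitute 'l' -> 't'  (+1)
  3. substitute 'o' -> 'a'  (+1)
  4. substitute 'u' -> 'r'  (+1)
  5. substitute 'd' -> 'e'  (+1)
Total edit operations: 5
Edit distance = 5


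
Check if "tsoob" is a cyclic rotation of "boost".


Word: "boost", Candidate: "tsoob"
Method: check if candidate is substring of word+word
"boostboost" contains "tsoob"? No
Is rotation = No


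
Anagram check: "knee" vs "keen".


Word 1: "knee" → sorted: eekn
Word 2: "keen" → sorted: eekn
Same letters? eekn == eekn
Anagram = Yes


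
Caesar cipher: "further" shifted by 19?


Word: "further"
Shift: 19
Each letter → (letter + shift) mod 26:
  'f' (5) + 19 = 24 → 'y'
  'u' (20) + 19 = 13 → 'n'
  'r' (17) + 19 = 10 → 'k'
  't' (19) + 19 = 12 → 'm'
  'h' (7) + 19 = 0 → 'a'
  'e' (4) + 19 = 23 → 'x'
  'r' (17) + 19 = 10 → 'k'
Result = "ynkmaxk"


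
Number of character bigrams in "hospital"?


Word: "hospital" (length 8)
Number of 2-grams = length - 2 + 1 = 8 - 2 + 1
= 7


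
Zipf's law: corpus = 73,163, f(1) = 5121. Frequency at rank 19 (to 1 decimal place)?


Zipf's law: f(r) = f(1) / r
f(1) = 5121
f(19) = 5121 / 19
= 269.5 occurrences


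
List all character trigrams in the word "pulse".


Word: "pulse" (length 5)
Number of trigrams = 5 - 3 + 1 = 3
  Position 0: "pul"
  Position 1: "uls"
  Position 2: "lse"
Trigrams = "pul", "uls", "lse"


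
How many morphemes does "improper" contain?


Word: "improper"
Morphemes: im- | proper
Each morpheme carries meaning
= 2 morphemes


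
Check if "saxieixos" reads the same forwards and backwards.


Word: "saxieixos"
Reversed: "soxieixas"
Forward == Backward? saxieixos != soxieixas
Palindrome = No


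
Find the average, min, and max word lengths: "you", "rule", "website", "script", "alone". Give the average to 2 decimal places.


Lengths: "you"=3, "rule"=4, "website"=7, "script"=6, "alone"=5
Sum = 25, Count = 5
Average = 25/5 = 5.00
= avg=5.00, min=3, max=7


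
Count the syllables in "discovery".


Word: "discovery"
Syllable breakdown: dis | cov | er | y
Counting: 4 parts
= 4 syllables


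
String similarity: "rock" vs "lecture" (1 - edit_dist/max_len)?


Word 1: "rock" (length 4)
Word 2: "lecture" (length 7)
One optimal edit sequence:
  1. substitute 'r' -> 'l'  (+1)
  2. substitute 'o' -> 'e'  (+1)
  3. keep 'c'
  4. insert 't'  (+1)
  5. insert 'u'  (+1)
  6. insert 'r'  (+1)
  7. substitute 'k' -> 'e'  (+1)
Edit distance = 6
Max length = max(4, 7) = 7
Similarity = 1 - 6/7
= 0.1429


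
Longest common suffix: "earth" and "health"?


Word 1: "earth"
Word 2: "health"
Comparing from end:
  Pos -1: 'h' == 'h'
  Pos -2: 't' == 't'
  Pos -3: 'r' != 'l' (stop)
LCS = "th" (length 2)


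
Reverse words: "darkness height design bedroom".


Original: "darkness height design bedroom"
Words (1..n): darkness | height | design | bedroom
Reversed (n..1): bedroom | design | height | darkness
Result = "bedroom design height darkness"


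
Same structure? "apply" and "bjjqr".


Pattern of "apply": [0, 1, 1, 2, 3]
Pattern of "bjjqr": [0, 1, 1, 2, 3]
Patterns match
Same pattern = Yes


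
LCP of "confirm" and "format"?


Word 1: "confirm"
Word 2: "format"
Comparing from start:
  Pos 0: 'c' != 'f' (stop)
LCP = "" (length 0)


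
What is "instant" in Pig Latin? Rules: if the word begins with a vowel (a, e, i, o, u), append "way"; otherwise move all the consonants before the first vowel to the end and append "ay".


Word: "instant"
Starts with vowel → add 'way'
Pig Latin = "instantway"


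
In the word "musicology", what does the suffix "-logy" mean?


Suffix: -logy
Example: musicology = music + -logy, with a spelling change
Meaning = study of


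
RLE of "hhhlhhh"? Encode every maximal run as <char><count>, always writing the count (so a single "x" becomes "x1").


String: "hhhlhhh"
Scanning for consecutive runs:
  'h' x 3
  'l' x 1
  'h' x 3
RLE = "h3l1h3"


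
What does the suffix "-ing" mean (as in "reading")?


Suffix: -ing
Example: reading = read + -ing
Meaning = present participle


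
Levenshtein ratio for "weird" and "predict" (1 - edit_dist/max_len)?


Word 1: "weird" (length 5)
Word 2: "predict" (length 7)
One optimal edit sequence:
  1. insert 'p'  (+1)
  2. substitute 'w' -> 'r'  (+1)
  3. keep 'e'
  4. insert 'd'  (+1)
  5. keep 'i'
  6. substitute 'r' -> 'c'  (+1)
  7. substitute 'd' -> 't'  (+1)
Edit distance = 5
Max length = max(5, 7) = 7
Similarity = 1 - 5/7
= 0.2857


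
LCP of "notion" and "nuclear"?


Word 1: "notion"
Word 2: "nuclear"
Comparing from start:
  Pos 0: 'n' == 'n'
  Pos 1: 'o' != 'u' (stop)
LCP = "n" (length 1)


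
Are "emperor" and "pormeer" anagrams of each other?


Word 1: "emperor" → sorted: eemoprr
Word 2: "pormeer" → sorted: eemoprr
Same letters? eemoprr == eemoprr
Anagram = Yes


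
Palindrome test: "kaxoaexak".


Word: "kaxoaexak"
Reversed: "kaxeaoxak"
Forward == Backward? kaxoaexak != kaxeaoxak
Palindrome = No


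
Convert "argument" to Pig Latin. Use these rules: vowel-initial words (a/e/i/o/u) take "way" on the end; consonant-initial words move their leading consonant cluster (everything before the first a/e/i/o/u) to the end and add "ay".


Word: "argument"
Starts with vowel → add 'way'
Pig Latin = "argumentway"


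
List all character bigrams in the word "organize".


Word: "organize" (length 8)
Number of bigrams = 8 - 2 + 1 = 7
  Position 0: "or"
  Position 1: "rg"
  Position 2: "ga"
  Position 3: "an"
  Position 4: "ni"
  Position 5: "iz"
  Position 6: "ze"
Bigrams = "or", "rg", "ga", "an", "ni", "iz", "ze"


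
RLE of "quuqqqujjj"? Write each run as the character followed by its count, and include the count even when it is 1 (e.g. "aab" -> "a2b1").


String: "quuqqqujjj"
Scanning for consecutive runs:
  'q' x 1
  'u' x 2
  'q' x 3
  'u' x 1
  'j' x 3
RLE = "q1u2q3u1j3"


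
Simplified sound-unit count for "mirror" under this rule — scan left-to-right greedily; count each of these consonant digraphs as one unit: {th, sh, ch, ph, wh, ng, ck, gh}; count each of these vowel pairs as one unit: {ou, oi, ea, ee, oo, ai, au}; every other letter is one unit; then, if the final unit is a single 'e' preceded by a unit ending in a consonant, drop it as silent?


Word: "mirror" (6 letters)
Left-to-right scan:
  1. 'm' (letter)
  2. 'i' (letter)
  3. 'r' (letter)
  4. 'r' (letter)
  5. 'o' (letter)
  6. 'r' (letter)
Units from scan: 6
Sound units = 6 units


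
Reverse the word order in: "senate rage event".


Original: "senate rage event"
Words (1..n): senate | rage | event
Reversed (n..1): event | rage | senate
Result = "event rage senate"


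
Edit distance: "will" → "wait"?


Word 1: "will" (length 4)
Word 2: "wait" (length 4)
One optimal edit sequence (insert/delete/substitute each cost 1):
  1. keep 'w'
  2. substitute 'i' -> 'a'  (+1)
  3. substitute 'l' -> 'i'  (+1)
  4. substitute 'l' -> 't'  (+1)
Total edit operations: 3
Edit distance = 3


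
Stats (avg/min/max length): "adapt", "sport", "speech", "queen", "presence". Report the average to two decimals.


Lengths: "adapt"=5, "sport"=5, "speech"=6, "queen"=5, "presence"=8
Sum = 29, Count = 5
Average = 29/5 = 5.80
= avg=5.80, min=5, max=8


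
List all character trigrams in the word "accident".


Word: "accident" (length 8)
Number of trigrams = 8 - 3 + 1 = 6
  Position 0: "acc"
  Position 1: "cci"
  Position 2: "cid"
  Position 3: "ide"
  Position 4: "den"
  Position 5: "ent"
Trigrams = "acc", "cci", "cid", "ide", "den", "ent"


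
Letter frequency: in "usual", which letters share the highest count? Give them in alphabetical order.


Word: "usual"
Letter counts:
  'a': 1
  'l': 1
  's': 1
  'u': 2
Maximum count = 2
Most frequent = 'u' (2 times each)


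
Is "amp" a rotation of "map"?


Word: "map", Candidate: "amp"
Method: check if candidate is substring of word+word
"mapmap" contains "amp"? No
Is rotation = No


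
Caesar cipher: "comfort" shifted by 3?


Word: "comfort"
Shift: 3
Each letter → (letter + shift) mod 26:
  'c' (2) + 3 = 5 → 'f'
  'o' (14) + 3 = 17 → 'r'
  'm' (12) + 3 = 15 → 'p'
  'f' (5) + 3 = 8 → 'i'
  'o' (14) + 3 = 17 → 'r'
  'r' (17) + 3 = 20 → 'u'
  't' (19) + 3 = 22 → 'w'
Result = "frpiruw"


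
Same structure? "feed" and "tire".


Pattern of "feed": [0, 1, 1, 2]
Pattern of "tire": [0, 1, 2, 3]
Patterns do not match
Same pattern = No


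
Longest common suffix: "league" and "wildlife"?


Word 1: "league"
Word 2: "wildlife"
Comparing from end:
  Pos -1: 'e' == 'e'
  Pos -2: 'u' != 'f' (stop)
LCS = "e" (length 1)


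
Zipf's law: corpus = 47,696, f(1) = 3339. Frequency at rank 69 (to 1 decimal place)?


Zipf's law: f(r) = f(1) / r
f(1) = 3339
f(69) = 3339 / 69
= 48.4 occurrences


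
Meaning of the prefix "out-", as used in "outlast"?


Prefix: out-
As in: outlast -> out- + last
Meaning = surpass


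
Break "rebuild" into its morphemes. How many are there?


Word: "rebuild"
Morphemes: re- | build
Each morpheme carries meaning
= 2 morphemes


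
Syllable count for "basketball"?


Word: "basketball"
Syllable breakdown: bas-ket-ball
Counting: 3 parts
= 3 syllables


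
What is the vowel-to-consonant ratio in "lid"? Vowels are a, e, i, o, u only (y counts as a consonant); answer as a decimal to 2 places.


Word: "lid"
Vowels (a,e,i,o,u): 1
Consonants: 2
Ratio = 1/2
= 0.50


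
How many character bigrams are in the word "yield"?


Word: "yield" (length 5)
Number of 2-grams = length - 2 + 1 = 5 - 2 + 1
= 4


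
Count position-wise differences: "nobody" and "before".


Comparing character by character (same length = 6):
  Pos 0: 'n' vs 'b' !=
  Pos 1: 'o' vs 'e' !=
  Pos 2: 'b' vs 'f' !=
  Pos 3: 'o' vs 'o' =
  Pos 4: 'd' vs 'r' !=
  Pos 5: 'y' vs 'e' !=
Hamming distance = 5


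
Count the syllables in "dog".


Word: "dog"
Syllable breakdown: dog
Counting: 1 part
= 1 syllable


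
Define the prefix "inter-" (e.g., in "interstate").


Prefix: inter-
Example: interstate (inter- + state)
Meaning = between


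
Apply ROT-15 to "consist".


Word: "consist"
Shift: 15
Each letter → (letter + shift) mod 26:
  'c' (2) + 15 = 17 → 'r'
  'o' (14) + 15 = 3 → 'd'
  'n' (13) + 15 = 2 → 'c'
  's' (18) + 15 = 7 → 'h'
  'i' (8) + 15 = 23 → 'x'
  's' (18) + 15 = 7 → 'h'
  't' (19) + 15 = 8 → 'i'
Result = "rdchxhi"


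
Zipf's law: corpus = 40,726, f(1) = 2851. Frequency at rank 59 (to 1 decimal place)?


Zipf's law: f(r) = f(1) / r
f(1) = 2851
f(59) = 2851 / 59
= 48.3 occurrences


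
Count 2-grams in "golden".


Word: "golden" (length 6)
Number of 2-grams = length - 2 + 1 = 6 - 2 + 1
= 5


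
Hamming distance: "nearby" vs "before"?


Comparing character by character (same length = 6):
  Pos 0: 'n' vs 'b' !=
  Pos 1: 'e' vs 'e' =
  Pos 2: 'a' vs 'f' !=
  Pos 3: 'r' vs 'o' !=
  Pos 4: 'b' vs 'r' !=
  Pos 5: 'y' vs 'e' !=
Hamming distance = 5


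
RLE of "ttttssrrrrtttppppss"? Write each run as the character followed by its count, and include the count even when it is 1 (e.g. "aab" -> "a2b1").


String: "ttttssrrrrtttppppss"
Scanning for consecutive runs:
  't' x 4
  's' x 2
  'r' x 4
  't' x 3
  'p' x 4
  's' x 2
RLE = "t4s2r4t3p4s2"


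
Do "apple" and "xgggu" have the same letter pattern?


Pattern of "apple": [0, 1, 1, 2, 3]
Pattern of "xgggu": [0, 1, 1, 1, 2]
Patterns do not match
Same pattern = No


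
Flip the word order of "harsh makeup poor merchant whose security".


Original: "harsh makeup poor merchant whose security"
Words (1..n): harsh | makeup | poor | merchant | whose | security
Reversed (n..1): security | whose | merchant | poor | makeup | harsh
Result = "security whose merchant poor makeup harsh"


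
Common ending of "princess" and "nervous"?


Word 1: "princess"
Word 2: "nervous"
Comparing from end:
  Pos -1: 's' == 's'
  Pos -2: 's' != 'u' (stop)
LCS = "s" (length 1)


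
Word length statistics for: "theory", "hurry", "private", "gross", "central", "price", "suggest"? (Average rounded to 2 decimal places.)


Lengths: "theory"=6, "hurry"=5, "private"=7, "gross"=5, "central"=7, "price"=5, "suggest"=7
Sum = 42, Count = 7
Average = 42/7 = 6.00
= avg=6.00, min=5, max=7


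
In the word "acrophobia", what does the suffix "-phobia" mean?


Suffix: -phobia
Example: acrophobia = acro- + -phobia
Meaning = fear of


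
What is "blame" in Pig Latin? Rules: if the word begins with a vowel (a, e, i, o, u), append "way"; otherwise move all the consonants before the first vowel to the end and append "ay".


Word: "blame"
Starts with consonant(s) → move to end, add 'ay'
Consonant cluster: "bl"
Pig Latin = "ameblay"


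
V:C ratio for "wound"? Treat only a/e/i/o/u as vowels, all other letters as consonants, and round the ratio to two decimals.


Word: "wound"
Vowels (a,e,i,o,u): 2
Consonants: 3
Ratio = 2/3
= 0.67


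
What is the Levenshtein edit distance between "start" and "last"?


Word 1: "start" (length 5)
Word 2: "last" (length 4)
One optimal edit sequence (insert/delete/substitute each cost 1):
  1. delete 's'  (+1)
  2. substitute 't' -> 'l'  (+1)
  3. keep 'a'
  4. substitute 'r' -> 's'  (+1)
  5. keep 't'
Total edit operations: 3
Edit distance = 3


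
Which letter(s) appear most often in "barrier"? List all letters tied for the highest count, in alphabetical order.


Word: "barrier"
Letter counts:
  'a': 1
  'b': 1
  'e': 1
  'i': 1
  'r': 3
Maximum count = 3
Most frequent = 'r' (3 times each)


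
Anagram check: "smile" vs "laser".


Word 1: "smile" → sorted: eilms
Word 2: "laser" → sorted: aelrs
Same letters? eilms != aelrs
Anagram = No


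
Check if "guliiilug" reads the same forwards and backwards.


Word: "guliiilug"
Reversed: "guliiilug"
Forward == Backward? guliiilug == guliiilug
Palindrome = Yes


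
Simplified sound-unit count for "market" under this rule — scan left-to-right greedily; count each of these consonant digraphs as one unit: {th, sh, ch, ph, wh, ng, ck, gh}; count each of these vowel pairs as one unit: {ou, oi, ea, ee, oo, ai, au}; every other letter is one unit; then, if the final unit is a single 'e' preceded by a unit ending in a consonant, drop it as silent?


Word: "market" (6 letters)
Left-to-right scan:
  [1] 'm' (letter)
  [2] 'a' (letter)
  [3] 'r' (letter)
  [4] 'k' (letter)
  [5] 'e' (letter)
  [6] 't' (letter)
Units from scan: 6
Sound units = 6 units


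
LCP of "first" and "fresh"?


Word 1: "first"
Word 2: "fresh"
Comparing from start:
  Pos 0: 'f' == 'f'
  Pos 1: 'i' != 'r' (stop)
LCP = "f" (length 1)


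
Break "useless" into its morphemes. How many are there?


Word: "useless"
Morphemes: use | -less
Each morpheme carries meaning
= 2 morphemes


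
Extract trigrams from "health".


Word: "health" (length 6)
Number of trigrams = 6 - 3 + 1 = 4
  Position 0: "hea"
  Position 1: "eal"
  Position 2: "alt"
  Position 3: "lth"
Trigrams = "hea", "eal", "alt", "lth"


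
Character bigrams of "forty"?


Word: "forty" (length 5)
Number of bigrams = 5 - 2 + 1 = 4
  Position 0: "fo"
  Position 1: "or"
  Position 2: "rt"
  Position 3: "ty"
Bigrams = "fo", "or", "rt", "ty"


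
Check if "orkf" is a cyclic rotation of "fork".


Word: "fork", Candidate: "orkf"
Method: check if candidate is substring of word+word
"forkfork" contains "orkf"? Yes
Is rotation = Yes


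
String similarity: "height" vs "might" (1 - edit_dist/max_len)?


Word 1: "height" (length 6)
Word 2: "might" (length 5)
One optimal edit sequence:
  1. delete 'h'  (+1)
  2. substitute 'e' -> 'm'  (+1)
  3. keep 'i'
  4. keep 'g'
  5. keep 'h'
  6. keep 't'
Edit distance = 2
Max length = max(6, 5) = 6
Similarity = 1 - 2/6
= 0.6667


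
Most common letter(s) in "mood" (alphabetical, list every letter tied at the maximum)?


Word: "mood"
Letter counts:
  'd': 1
  'm': 1
  'o': 2
Maximum count = 2
Most frequent = 'o' (2 times each)


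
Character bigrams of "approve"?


Word: "approve" (length 7)
Number of bigrams = 7 - 2 + 1 = 6
  Position 0: "ap"
  Position 1: "pp"
  Position 2: "pr"
  Position 3: "ro"
  Position 4: "ov"
  Position 5: "ve"
Bigrams = "ap", "pp", "pr", "ro", "ov", "ve"


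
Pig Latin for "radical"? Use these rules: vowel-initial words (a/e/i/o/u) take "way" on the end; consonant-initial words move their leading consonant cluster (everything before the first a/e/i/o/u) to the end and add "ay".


Word: "radical"
Starts with consonant(s) → move to end, add 'ay'
Consonant cluster: "r"
Pig Latin = "adicalray"


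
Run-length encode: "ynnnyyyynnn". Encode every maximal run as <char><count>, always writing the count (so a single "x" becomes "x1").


String: "ynnnyyyynnn"
Scanning for consecutive runs:
  'y' x 1
  'n' x 3
  'y' x 4
  'n' x 3
RLE = "y1n3y4n3"


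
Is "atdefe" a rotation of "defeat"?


Word: "defeat", Candidate: "atdefe"
Method: check if candidate is substring of word+word
"defeatdefeat" contains "atdefe"? Yes
Is rotation = Yes


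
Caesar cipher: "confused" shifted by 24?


Word: "confused"
Shift: 24
Each letter → (letter + shift) mod 26:
  'c' (2) + 24 = 0 → 'a'
  'o' (14) + 24 = 12 → 'm'
  'n' (13) + 24 = 11 → 'l'
  'f' (5) + 24 = 3 → 'd'
  'u' (20) + 24 = 18 → 's'
  's' (18) + 24 = 16 → 'q'
  'e' (4) + 24 = 2 → 'c'
  'd' (3) + 24 = 1 → 'b'
Result = "amldsqcb"


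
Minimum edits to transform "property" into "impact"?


Word 1: "property" (length 8)
Word 2: "impact" (length 6)
One optimal edit sequence (insert/delete/substitute each cost 1):
  1. delete 'p'  (+1)
  2. substitute 'r' -> 'i'  (+1)
  3. substitute 'o' -> 'm'  (+1)
  4. keep 'p'
  5. substitute 'e' -> 'a'  (+1)
  6. substitute 'r' -> 'c'  (+1)
  7. keep 't'
  8. delete 'y'  (+1)
Total edit operations: 6
Edit distance = 6


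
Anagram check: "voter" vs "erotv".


Word 1: "voter" → sorted: eortv
Word 2: "erotv" → sorted: eortv
Same letters? eortv == eortv
Anagram = Yes


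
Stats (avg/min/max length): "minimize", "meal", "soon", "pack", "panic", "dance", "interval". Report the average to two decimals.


Lengths: "minimize"=8, "meal"=4, "soon"=4, "pack"=4, "panic"=5, "dance"=5, "interval"=8
Sum = 38, Count = 7
Average = 38/7 = 5.43
= avg=5.43, min=4, max=8


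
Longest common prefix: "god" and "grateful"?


Word 1: "god"
Word 2: "grateful"
Comparing from start:
  Pos 0: 'g' == 'g'
  Pos 1: 'o' != 'r' (stop)
LCP = "g" (length 1)


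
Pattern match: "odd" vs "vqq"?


Pattern of "odd": [0, 1, 1]
Pattern of "vqq": [0, 1, 1]
Patterns match
Same pattern = Yes


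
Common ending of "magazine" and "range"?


Word 1: "magazine"
Word 2: "range"
Comparing from end:
  Pos -1: 'e' == 'e'
  Pos -2: 'n' != 'g' (stop)
LCS = "e" (length 1)


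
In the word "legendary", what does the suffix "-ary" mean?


Suffix: -ary
Example: legendary = legend + -ary
Meaning = relating to


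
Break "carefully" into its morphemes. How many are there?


Word: "carefully"
Morphemes: care / -ful / -ly
Each morpheme carries meaning
= 3 morphemes


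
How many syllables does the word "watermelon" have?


Word: "watermelon"
Syllable breakdown: wa | ter | mel | on
Counting: 4 parts
= 4 syllables


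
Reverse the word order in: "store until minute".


Original: "store until minute"
Words (1..n): store | until | minute
Reversed (n..1): minute | until | store
Result = "minute until store"


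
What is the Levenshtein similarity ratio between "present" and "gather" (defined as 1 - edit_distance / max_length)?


Word 1: "present" (length 7)
Word 2: "gather" (length 6)
One optimal edit sequence:
  1. substitute 'p' -> 'g'  (+1)
  2. substitute 'r' -> 'a'  (+1)
  3. substitute 'e' -> 't'  (+1)
  4. substitute 's' -> 'h'  (+1)
  5. keep 'e'
  6. delete 'n'  (+1)
  7. substitute 't' -> 'r'  (+1)
Edit distance = 6
Max length = max(7, 6) = 7
Similarity = 1 - 6/7
= 0.1429


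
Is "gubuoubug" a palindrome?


Word: "gubuoubug"
Reversed: "gubuoubug"
Forward == Backward? gubuoubug == gubuoubug
Palindrome = Yes


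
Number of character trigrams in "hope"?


Word: "hope" (length 4)
Number of 3-grams = length - 3 + 1 = 4 - 3 + 1
= 2


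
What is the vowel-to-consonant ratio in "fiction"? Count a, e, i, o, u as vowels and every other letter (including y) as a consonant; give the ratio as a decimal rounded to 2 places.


Word: "fiction"
Vowels (a,e,i,o,u): 3
Consonants: 4
Ratio = 3/4
= 0.75


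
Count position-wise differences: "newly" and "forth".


Comparing character by character (same length = 5):
  Pos 0: 'n' vs 'f' !=
  Pos 1: 'e' vs 'o' !=
  Pos 2: 'w' vs 'r' !=
  Pos 3: 'l' vs 't' !=
  Pos 4: 'y' vs 'h' !=
Hamming distance = 5


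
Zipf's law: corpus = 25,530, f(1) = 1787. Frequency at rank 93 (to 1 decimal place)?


Zipf's law: f(r) = f(1) / r
f(1) = 1787
f(93) = 1787 / 93
= 19.2 occurrences


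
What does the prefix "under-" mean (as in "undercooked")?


Prefix: under-
Example: undercooked = under- + cooked
Meaning = insufficient


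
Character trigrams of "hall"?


Word: "hall" (length 4)
Number of trigrams = 4 - 3 + 1 = 2
  Position 0: "hal"
  Position 1: "all"
Trigrams = "hal", "all"


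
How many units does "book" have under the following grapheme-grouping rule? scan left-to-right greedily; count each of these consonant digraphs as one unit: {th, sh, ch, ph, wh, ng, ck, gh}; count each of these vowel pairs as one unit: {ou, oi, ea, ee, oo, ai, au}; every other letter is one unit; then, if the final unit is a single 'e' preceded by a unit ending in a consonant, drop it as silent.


Word: "book" (4 letters)
Left-to-right scan:
  1. 'b' (letter)
  2. 'oo' (vowel-pair)
  3. 'k' (letter)
Units from scan: 3
Sound units = 3 units


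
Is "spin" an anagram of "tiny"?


Word 1: "tiny" → sorted: inty
Word 2: "spin" → sorted: inps
Same letters? inty != inps
Anagram = No


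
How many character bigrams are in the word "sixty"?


Word: "sixty" (length 5)
Number of 2-grams = length - 2 + 1 = 5 - 2 + 1
= 4


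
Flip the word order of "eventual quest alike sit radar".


Original: "eventual quest alike sit radar"
Words (1..n): eventual | quest | alike | sit | radar
Reversed (n..1): radar | sit | alike | quest | eventual
Result = "radar sit alike quest eventual"


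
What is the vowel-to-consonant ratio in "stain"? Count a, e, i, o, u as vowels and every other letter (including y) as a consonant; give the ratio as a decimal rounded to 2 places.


Word: "stain"
Vowels (a,e,i,o,u): 2
Consonants: 3
Ratio = 2/3
= 0.67


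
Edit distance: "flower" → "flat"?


Word 1: "flower" (length 6)
Word 2: "flat" (length 4)
One optimal edit sequence (insert/delete/substitute each cost 1):
  1. keep 'f'
  2. keep 'l'
  3. delete 'o'  (+1)
  4. delete 'w'  (+1)
  5. substitute 'e' -> 'a'  (+1)
  6. substitute 'r' -> 't'  (+1)
Total edit operations: 4
Edit distance = 4


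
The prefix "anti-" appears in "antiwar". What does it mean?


Prefix: anti-
Example: antiwar (anti- + war)
Meaning = against


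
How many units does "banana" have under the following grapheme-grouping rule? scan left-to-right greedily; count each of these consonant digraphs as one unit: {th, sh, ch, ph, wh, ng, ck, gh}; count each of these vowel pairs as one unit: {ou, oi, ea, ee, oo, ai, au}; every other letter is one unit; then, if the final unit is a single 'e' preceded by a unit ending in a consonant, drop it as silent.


Word: "banana" (6 letters)
Left-to-right scan:
  (1) 'b' (letter)
  (2) 'a' (letter)
  (3) 'n' (letter)
  (4) 'a' (letter)
  (5) 'n' (letter)
  (6) 'a' (letter)
Units from scan: 6
Sound units = 6 units


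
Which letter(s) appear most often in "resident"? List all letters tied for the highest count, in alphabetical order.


Word: "resident"
Letter counts:
  'd': 1
  'e': 2
  'i': 1
  'n': 1
  'r': 1
  's': 1
  't': 1
Maximum count = 2
Most frequent = 'e' (2 times each)


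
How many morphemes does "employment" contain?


Word: "employment"
Morphemes: employ | -ment
Each morpheme carries meaning
= 2 morphemes


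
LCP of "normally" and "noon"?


Word 1: "normally"
Word 2: "noon"
Comparing from start:
  Pos 0: 'n' == 'n'
  Pos 1: 'o' == 'o'
  Pos 2: 'r' != 'o' (stop)
LCP = "no" (length 2)


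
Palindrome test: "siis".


Word: "siis"
Reversed: "siis"
Forward == Backward? siis == siis
Palindrome = Yes


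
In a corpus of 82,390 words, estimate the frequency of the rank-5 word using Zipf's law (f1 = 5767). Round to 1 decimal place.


Zipf's law: f(r) = f(1) / r
f(1) = 5767
f(5) = 5767 / 5
= 1153.4 occurrences


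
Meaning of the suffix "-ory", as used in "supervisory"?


Suffix: -ory
As in: supervisory -> supervise + -ory, with a spelling change
Meaning = relating to / place for


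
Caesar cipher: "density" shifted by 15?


Word: "density"
Shift: 15
Each letter → (letter + shift) mod 26:
  'd' (3) + 15 = 18 → 's'
  'e' (4) + 15 = 19 → 't'
  'n' (13) + 15 = 2 → 'c'
  's' (18) + 15 = 7 → 'h'
  'i' (8) + 15 = 23 → 'x'
  't' (19) + 15 = 8 → 'i'
  'y' (24) + 15 = 13 → 'n'
Result = "stchxin"


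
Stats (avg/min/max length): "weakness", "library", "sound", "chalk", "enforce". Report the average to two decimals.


Lengths: "weakness"=8, "library"=7, "sound"=5, "chalk"=5, "enforce"=7
Sum = 32, Count = 5
Average = 32/5 = 6.40
= avg=6.40, min=5, max=8


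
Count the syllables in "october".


Word: "october"
Syllable breakdown: oc-to-ber
Counting: 3 parts
= 3 syllables


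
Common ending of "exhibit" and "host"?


Word 1: "exhibit"
Word 2: "host"
Comparing from end:
  Pos -1: 't' == 't'
  Pos -2: 'i' != 's' (stop)
LCS = "t" (length 1)


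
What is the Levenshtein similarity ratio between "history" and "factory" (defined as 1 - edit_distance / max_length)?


Word 1: "history" (length 7)
Word 2: "factory" (length 7)
One optimal edit sequence:
  1. substitute 'h' -> 'f'  (+1)
  2. substitute 'i' -> 'a'  (+1)
  3. substitute 's' -> 'c'  (+1)
  4. keep 't'
  5. keep 'o'
  6. keep 'r'
  7. keep 'y'
Edit distance = 3
Max length = max(7, 7) = 7
Similarity = 1 - 3/7
= 0.5714


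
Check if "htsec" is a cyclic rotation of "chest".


Word: "chest", Candidate: "htsec"
Method: check if candidate is substring of word+word
"chestchest" contains "htsec"? No
Is rotation = No


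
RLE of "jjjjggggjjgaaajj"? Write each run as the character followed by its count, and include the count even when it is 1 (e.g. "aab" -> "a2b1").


String: "jjjjggggjjgaaajj"
Scanning for consecutive runs:
  'j' x 4
  'g' x 4
  'j' x 2
  'g' x 1
  'a' x 3
  'j' x 2
RLE = "j4g4j2g1a3j2"


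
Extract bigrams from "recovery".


Word: "recovery" (length 8)
Number of bigrams = 8 - 2 + 1 = 7
  Position 0: "re"
  Position 1: "ec"
  Position 2: "co"
  Position 3: "ov"
  Position 4: "ve"
  Position 5: "er"
  Position 6: "ry"
Bigrams = "re", "ec", "co", "ov", "ve", "er", "ry"


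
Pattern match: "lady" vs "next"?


Pattern of "lady": [0, 1, 2, 3]
Pattern of "next": [0, 1, 2, 3]
Patterns match
Same pattern = Yes


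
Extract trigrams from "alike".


Word: "alike" (length 5)
Number of trigrams = 5 - 3 + 1 = 3
  Position 0: "ali"
  Position 1: "lik"
  Position 2: "ike"
Trigrams = "ali", "lik", "ike"


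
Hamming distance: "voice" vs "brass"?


Comparing character by character (same length = 5):
  Pos 0: 'v' vs 'b' !=
  Pos 1: 'o' vs 'r' !=
  Pos 2: 'i' vs 'a' !=
  Pos 3: 'c' vs 's' !=
  Pos 4: 'e' vs 's' !=
Hamming distance = 5


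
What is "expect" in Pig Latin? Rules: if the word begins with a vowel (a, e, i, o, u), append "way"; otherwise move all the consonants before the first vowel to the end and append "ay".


Word: "expect"
Starts with vowel → add 'way'
Pig Latin = "expectway"


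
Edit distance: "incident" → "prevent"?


Word 1: "incident" (length 8)
Word 2: "prevent" (length 7)
One optimal edit sequence (insert/delete/substitute each cost 1):
  1. delete 'i'  (+1)
  2. substitute 'n' -> 'p'  (+1)
  3. substitute 'c' -> 'r'  (+1)
  4. substitute 'i' -> 'e'  (+1)
  5. substitute 'd' -> 'v'  (+1)
  6. keep 'e'
  7. keep 'n'
  8. keep 't'
Total edit operations: 5
Edit distance = 5


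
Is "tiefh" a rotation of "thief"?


Word: "thief", Candidate: "tiefh"
Method: check if candidate is substring of word+word
"thiefthief" contains "tiefh"? No
Is rotation = No


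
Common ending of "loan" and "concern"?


Word 1: "loan"
Word 2: "concern"
Comparing from end:
  Pos -1: 'n' == 'n'
  Pos -2: 'a' != 'r' (stop)
LCS = "n" (length 1)


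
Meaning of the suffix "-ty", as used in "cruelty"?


Suffix: -ty
As in: cruelty -> cruel + -ty
Meaning = quality of


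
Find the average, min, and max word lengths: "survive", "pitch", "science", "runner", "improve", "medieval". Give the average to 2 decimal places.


Lengths: "survive"=7, "pitch"=5, "science"=7, "runner"=6, "improve"=7, "medieval"=8
Sum = 40, Count = 6
Average = 40/6 = 6.67
= avg=6.67, min=5, max=8


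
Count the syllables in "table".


Word: "table"
Syllable breakdown: ta · ble
Counting: 2 parts
= 2 syllables


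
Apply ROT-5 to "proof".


Word: "proof"
Shift: 5
Each letter → (letter + shift) mod 26:
  'p' (15) + 5 = 20 → 'u'
  'r' (17) + 5 = 22 → 'w'
  'o' (14) + 5 = 19 → 't'
  'o' (14) + 5 = 19 → 't'
  'f' (5) + 5 = 10 → 'k'
Result = "uwttk"


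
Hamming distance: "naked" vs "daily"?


Comparing character by character (same length = 5):
  Pos 0: 'n' vs 'd' !=
  Pos 1: 'a' vs 'a' =
  Pos 2: 'k' vs 'i' !=
  Pos 3: 'e' vs 'l' !=
  Pos 4: 'd' vs 'y' !=
Hamming distance = 4


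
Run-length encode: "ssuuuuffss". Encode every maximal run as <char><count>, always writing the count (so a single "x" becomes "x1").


String: "ssuuuuffss"
Scanning for consecutive runs:
  's' x 2
  'u' x 4
  'f' x 2
  's' x 2
RLE = "s2u4f2s2"


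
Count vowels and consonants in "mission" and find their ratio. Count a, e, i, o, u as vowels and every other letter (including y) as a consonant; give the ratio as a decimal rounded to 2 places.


Word: "mission"
Vowels (a,e,i,o,u): 3
Consonants: 4
Ratio = 3/4
= 0.75


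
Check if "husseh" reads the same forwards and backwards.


Word: "husseh"
Reversed: "hessuh"
Forward == Backward? husseh != hessuh
Palindrome = No


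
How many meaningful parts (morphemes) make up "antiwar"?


Word: "antiwar"
Morphemes: anti- | war
Each morpheme carries meaning
= 2 morphemes


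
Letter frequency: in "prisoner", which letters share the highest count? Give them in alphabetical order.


Word: "prisoner"
Letter counts:
  'e': 1
  'i': 1
  'n': 1
  'o': 1
  'p': 1
  'r': 2
  's': 1
Maximum count = 2
Most frequent = 'r' (2 times each)


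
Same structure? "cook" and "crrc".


Pattern of "cook": [0, 1, 1, 2]
Pattern of "crrc": [0, 1, 1, 0]
Patterns do not match
Same pattern = No


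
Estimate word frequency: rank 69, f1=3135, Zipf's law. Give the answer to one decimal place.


Zipf's law: f(r) = f(1) / r
f(1) = 3135
f(69) = 3135 / 69
= 45.4 occurrences


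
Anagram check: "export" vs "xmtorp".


Word 1: "export" → sorted: eoprtx
Word 2: "xmtorp" → sorted: moprtx
Same letters? eoprtx != moprtx
Anagram = No


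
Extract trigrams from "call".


Word: "call" (length 4)
Number of trigrams = 4 - 3 + 1 = 2
  Position 0: "cal"
  Position 1: "all"
Trigrams = "cal", "all"


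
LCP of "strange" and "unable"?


Word 1: "strange"
Word 2: "unable"
Comparing from start:
  Pos 0: 's' != 'u' (stop)
LCP = "" (length 0)


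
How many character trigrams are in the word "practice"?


Word: "practice" (length 8)
Number of 3-grams = length - 3 + 1 = 8 - 3 + 1
= 6


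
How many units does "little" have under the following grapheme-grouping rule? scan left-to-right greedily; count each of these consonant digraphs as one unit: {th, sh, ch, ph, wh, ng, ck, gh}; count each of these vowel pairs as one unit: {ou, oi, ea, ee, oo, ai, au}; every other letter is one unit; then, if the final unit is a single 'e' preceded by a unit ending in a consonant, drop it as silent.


Word: "little" (6 letters)
Left-to-right scan:
  [1] 'l' (letter)
  [2] 'i' (letter)
  [3] 't' (letter)
  [4] 't' (letter)
  [5] 'l' (letter)
  [6] 'e' (letter)
Units from scan: 6
Final unit is 'e' after a consonant -> drop as silent (-1)
Sound units = 5 units
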